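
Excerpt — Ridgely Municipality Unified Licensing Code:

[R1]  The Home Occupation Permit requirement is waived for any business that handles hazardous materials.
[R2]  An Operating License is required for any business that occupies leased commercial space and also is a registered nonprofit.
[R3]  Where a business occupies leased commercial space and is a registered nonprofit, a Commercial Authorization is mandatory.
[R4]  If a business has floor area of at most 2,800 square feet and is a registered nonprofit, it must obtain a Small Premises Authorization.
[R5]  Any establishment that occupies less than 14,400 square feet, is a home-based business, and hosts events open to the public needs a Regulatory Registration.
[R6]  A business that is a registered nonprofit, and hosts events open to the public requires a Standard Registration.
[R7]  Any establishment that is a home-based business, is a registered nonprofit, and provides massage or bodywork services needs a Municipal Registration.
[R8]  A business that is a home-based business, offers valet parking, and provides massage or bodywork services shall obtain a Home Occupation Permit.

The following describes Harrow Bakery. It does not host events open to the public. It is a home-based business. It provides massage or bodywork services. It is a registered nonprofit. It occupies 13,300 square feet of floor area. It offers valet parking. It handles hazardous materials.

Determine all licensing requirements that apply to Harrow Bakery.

Municipal Registration

[R1] handles hazardous materials → exempt from Home Occupation Permit.
[R2] is a home-based business (not: occupies leased commercial space); is a registered nonprofit → Operating License not required.
[R3] is a home-based business (not: occupies leased commercial space); is a registered nonprofit → Commercial Authorization not required.
[R4] floor area 13,300 square feet > 2,800 square feet; is a registered nonprofit → Small Premises Authorization not required.
[R5] floor area 13,300 square feet < 14,400 square feet; is a home-based business; does not host events open to the public → Regulatory Registration not required.
[R6] is a registered nonprofit; does not host events open to the public → Standard Registration not required.
[R7] is a home-based business; is a registered nonprofit; provides massage or bodywork services → Municipal Registration required.
[R8] is a home-based business; offers valet parking; provides massage or bodywork services → Home Occupation Permit required.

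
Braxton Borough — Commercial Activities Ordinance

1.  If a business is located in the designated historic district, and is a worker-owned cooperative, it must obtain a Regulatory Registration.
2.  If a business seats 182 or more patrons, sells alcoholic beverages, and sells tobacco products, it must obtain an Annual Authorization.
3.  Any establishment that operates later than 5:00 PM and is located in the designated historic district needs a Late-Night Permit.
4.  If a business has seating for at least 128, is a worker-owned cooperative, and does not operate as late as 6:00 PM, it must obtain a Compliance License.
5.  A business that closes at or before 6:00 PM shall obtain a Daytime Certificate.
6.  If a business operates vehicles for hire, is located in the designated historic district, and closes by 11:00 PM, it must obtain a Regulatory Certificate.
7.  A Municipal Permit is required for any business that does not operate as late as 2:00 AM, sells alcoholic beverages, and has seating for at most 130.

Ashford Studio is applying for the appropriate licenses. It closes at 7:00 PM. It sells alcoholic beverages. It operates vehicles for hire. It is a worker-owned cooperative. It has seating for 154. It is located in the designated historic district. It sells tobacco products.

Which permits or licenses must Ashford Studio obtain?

Late-Night Permit, Regulatory Certificate, Regulatory Registration

1. is located in the designated historic district; is a worker-owned cooperative → Regulatory Registration required.
2. seating 154 < 182; sells alcoholic beverages; sells tobacco products → Annual Authorization not required.
3. closes 7:00 PM, after 5:00 PM; is located in the designated historic district → Late-Night Permit required.
4. seating 154 ≥ 128; is a worker-owned cooperative; closes 7:00 PM, after 6:00 PM → Compliance License not required.
5. closes 7:00 PM, after 6:00 PM → Daytime Certificate not required.
6. operates vehicles for hire; is located in the designated historic district; closes 7:00 PM, at/before 11:00 PM → Regulatory Certificate required.
7. closes 7:00 PM, at/before 2:00 AM; sells alcoholic beverages; seating 154 > 130 → Municipal Permit not required.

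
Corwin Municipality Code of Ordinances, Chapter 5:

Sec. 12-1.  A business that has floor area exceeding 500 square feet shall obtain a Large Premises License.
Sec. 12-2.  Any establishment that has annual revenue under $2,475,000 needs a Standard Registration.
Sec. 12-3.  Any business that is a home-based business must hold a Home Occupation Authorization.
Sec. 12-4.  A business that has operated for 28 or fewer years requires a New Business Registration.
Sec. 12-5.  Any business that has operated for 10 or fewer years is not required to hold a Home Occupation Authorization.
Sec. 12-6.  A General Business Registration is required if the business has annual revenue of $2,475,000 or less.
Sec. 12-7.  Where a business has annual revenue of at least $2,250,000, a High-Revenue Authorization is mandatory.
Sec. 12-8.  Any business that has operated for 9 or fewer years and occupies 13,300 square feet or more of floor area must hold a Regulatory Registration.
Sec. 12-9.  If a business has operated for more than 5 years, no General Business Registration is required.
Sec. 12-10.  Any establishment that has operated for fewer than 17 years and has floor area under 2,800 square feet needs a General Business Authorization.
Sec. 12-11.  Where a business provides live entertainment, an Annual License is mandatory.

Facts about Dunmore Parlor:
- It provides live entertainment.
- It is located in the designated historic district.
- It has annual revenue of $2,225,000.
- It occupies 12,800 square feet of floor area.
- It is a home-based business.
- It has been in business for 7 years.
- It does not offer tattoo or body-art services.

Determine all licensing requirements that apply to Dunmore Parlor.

Sec. 12-1. floor area 12,800 square feet > 500 square feet → Large Premises License required.
Sec. 12-2. revenue $2,225,000 < $2,475,000 → Standard Registration required.
Sec. 12-3. is a home-based business → Home Occupation Authorization required.
Sec. 12-4. years in business 7 ≤ 28 → New Business Registration required.
Sec. 12-5. years in business 7 ≤ 10 → exempt from Home Occupation Authorization.
Sec. 12-6. revenue $2,225,000 ≤ $2,475,000 → General Business Registration required.
Sec. 12-7. revenue $2,225,000 < $2,250,000 → High-Revenue Authorization not required.
Sec. 12-8. years in business 7 ≤ 9; floor area 12,800 square feet < 13,300 square feet → Regulatory Registration not required.
Sec. 12-9. years in business 7 > 5 → exempt from General Business Registration.
Sec. 12-10. years in business 7 < 17; floor area 12,800 square feet ≥ 2,800 square feet → General Business Authorization not required.
Sec. 12-11. provides live entertainment → Annual License required.

Annual License, Large Premises License, New Business Registration, Standard Registration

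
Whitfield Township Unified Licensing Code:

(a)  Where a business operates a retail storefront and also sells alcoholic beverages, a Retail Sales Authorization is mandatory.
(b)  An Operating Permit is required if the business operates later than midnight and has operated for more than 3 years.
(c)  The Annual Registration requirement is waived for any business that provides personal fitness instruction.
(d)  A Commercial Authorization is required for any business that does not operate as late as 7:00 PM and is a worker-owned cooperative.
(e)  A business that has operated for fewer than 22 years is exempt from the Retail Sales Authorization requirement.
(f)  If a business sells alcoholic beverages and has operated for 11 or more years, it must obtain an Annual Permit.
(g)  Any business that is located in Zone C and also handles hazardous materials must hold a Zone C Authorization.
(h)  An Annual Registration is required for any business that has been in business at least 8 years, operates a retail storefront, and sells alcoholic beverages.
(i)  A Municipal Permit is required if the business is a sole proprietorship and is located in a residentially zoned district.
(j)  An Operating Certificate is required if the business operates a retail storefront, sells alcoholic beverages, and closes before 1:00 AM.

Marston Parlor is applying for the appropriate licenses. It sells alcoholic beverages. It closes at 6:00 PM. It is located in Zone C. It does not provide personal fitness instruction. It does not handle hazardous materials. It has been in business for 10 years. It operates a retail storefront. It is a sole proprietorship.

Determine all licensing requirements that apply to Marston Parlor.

(a) operates a retail storefront; sells alcoholic beverages → Retail Sales Authorization required.
(b) closes 6:00 PM, at/before midnight; years in business 10 > 3 → Operating Permit not required.
(c) does not provide personal fitness instruction → Annual Registration exemption does not apply.
(d) closes 6:00 PM, at/before 7:00 PM; is a sole proprietorship (not: is a worker-owned cooperative) → Commercial Authorization not required.
(e) years in business 10 < 22 → exempt from Retail Sales Authorization.
(f) sells alcoholic beverages; years in business 10 < 11 → Annual Permit not required.
(g) is located in Zone C; does not handle hazardous materials → Zone C Authorization not required.
(h) years in business 10 ≥ 8; operates a retail storefront; sells alcoholic beverages → Annual Registration required.
(i) is a sole proprietorship; is located in Zone C (not: is located in a residentially zoned district) → Municipal Permit not required.
(j) operates a retail storefront; sells alcoholic beverages; closes 6:00 PM, at/before 1:00 AM → Operating Certificate required.

Annual Registration, Operating Certificate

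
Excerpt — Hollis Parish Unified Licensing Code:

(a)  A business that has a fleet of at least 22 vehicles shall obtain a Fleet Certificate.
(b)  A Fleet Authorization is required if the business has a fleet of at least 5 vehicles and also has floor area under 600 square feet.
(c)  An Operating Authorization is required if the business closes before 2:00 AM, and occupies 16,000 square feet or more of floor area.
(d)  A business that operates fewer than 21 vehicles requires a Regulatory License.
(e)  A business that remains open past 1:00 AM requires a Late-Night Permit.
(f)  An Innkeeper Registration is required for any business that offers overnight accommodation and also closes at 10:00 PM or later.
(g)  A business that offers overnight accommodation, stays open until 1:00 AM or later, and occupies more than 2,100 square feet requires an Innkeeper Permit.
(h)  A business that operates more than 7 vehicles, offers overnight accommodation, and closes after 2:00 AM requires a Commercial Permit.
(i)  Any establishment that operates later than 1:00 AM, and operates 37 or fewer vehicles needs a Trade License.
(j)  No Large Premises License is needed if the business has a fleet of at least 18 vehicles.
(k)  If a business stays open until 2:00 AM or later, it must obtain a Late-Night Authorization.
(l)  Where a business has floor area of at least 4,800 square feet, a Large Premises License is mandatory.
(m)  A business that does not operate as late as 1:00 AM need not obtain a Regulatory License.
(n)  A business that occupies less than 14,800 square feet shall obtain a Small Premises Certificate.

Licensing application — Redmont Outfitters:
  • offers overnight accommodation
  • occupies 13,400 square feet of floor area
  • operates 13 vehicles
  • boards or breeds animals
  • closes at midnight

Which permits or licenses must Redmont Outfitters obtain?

(a) vehicles 13 < 22 → Fleet Certificate not required.
(b) vehicles 13 ≥ 5; floor area 13,400 square feet ≥ 600 square feet → Fleet Authorization not required.
(c) closes midnight, at/before 2:00 AM; floor area 13,400 square feet < 16,000 square feet → Operating Authorization not required.
(d) vehicles 13 < 21 → Regulatory License required.
(e) closes midnight, at/before 1:00 AM → Late-Night Permit not required.
(f) offers overnight accommodation; closes midnight, after 10:00 PM → Innkeeper Registration required.
(g) offers overnight accommodation; closes midnight, at/before 1:00 AM; floor area 13,400 square feet > 2,100 square feet → Innkeeper Permit not required.
(h) vehicles 13 > 7; offers overnight accommodation; closes midnight, at/before 2:00 AM → Commercial Permit not required.
(i) closes midnight, at/before 1:00 AM; vehicles 13 ≤ 37 → Trade License not required.
(j) vehicles 13 < 18 → Large Premises License exemption does not apply.
(k) closes midnight, at/before 2:00 AM → Late-Night Authorization not required.
(l) floor area 13,400 square feet ≥ 4,800 square feet → Large Premises License required.
(m) closes midnight, at/before 1:00 AM → exempt from Regulatory License.
(n) floor area 13,400 square feet < 14,800 square feet → Small Premises Certificate required.

Innkeeper Registration, Large Premises License, Small Premises Certificate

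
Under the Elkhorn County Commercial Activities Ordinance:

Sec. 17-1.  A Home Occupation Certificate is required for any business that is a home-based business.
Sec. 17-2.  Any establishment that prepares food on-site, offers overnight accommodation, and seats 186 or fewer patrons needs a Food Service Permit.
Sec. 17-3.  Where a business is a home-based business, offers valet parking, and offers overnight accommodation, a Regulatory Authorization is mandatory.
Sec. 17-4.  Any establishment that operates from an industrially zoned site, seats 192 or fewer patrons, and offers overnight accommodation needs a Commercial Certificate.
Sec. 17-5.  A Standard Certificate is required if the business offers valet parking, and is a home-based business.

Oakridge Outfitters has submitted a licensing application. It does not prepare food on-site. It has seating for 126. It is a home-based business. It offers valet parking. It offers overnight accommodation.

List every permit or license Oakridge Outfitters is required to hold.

Home Occupation Certificate, Regulatory Authorization, Standard Certificate

Sec. 17-1. is a home-based business → Home Occupation Certificate required.
Sec. 17-2. does not prepare food on-site; offers overnight accommodation; seating 126 ≤ 186 → Food Service Permit not required.
Sec. 17-3. is a home-based business; offers valet parking; offers overnight accommodation → Regulatory Authorization required.
Sec. 17-4. is a home-based business (not: operates from an industrially zoned site); seating 126 ≤ 192; offers overnight accommodation → Commercial Certificate not required.
Sec. 17-5. offers valet parking; is a home-based business → Standard Certificate required.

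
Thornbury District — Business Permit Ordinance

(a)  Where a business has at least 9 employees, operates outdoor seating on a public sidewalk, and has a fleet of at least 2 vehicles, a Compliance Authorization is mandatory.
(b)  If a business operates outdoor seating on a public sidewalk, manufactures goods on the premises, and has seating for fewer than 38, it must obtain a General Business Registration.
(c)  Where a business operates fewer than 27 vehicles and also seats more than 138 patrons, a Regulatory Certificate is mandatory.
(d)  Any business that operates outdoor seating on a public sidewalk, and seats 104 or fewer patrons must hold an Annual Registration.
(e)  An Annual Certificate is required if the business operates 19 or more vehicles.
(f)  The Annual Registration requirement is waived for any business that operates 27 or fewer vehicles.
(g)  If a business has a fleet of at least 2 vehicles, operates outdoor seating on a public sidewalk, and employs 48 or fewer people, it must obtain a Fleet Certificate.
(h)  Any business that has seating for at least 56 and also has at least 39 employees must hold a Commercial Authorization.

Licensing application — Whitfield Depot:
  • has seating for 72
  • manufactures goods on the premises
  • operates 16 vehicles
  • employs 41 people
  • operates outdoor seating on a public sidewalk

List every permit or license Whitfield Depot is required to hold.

Commercial Authorization, Compliance Authorization, Fleet Certificate

(a) employees 41 ≥ 9; operates outdoor seating on a public sidewalk; vehicles 16 ≥ 2 → Compliance Authorization required.
(b) operates outdoor seating on a public sidewalk; manufactures goods on the premises; seating 72 ≥ 38 → General Business Registration not required.
(c) vehicles 16 < 27; seating 72 ≤ 138 → Regulatory Certificate not required.
(d) operates outdoor seating on a public sidewalk; seating 72 ≤ 104 → Annual Registration required.
(e) vehicles 16 < 19 → Annual Certificate not required.
(f) vehicles 16 ≤ 27 → exempt from Annual Registration.
(g) vehicles 16 ≥ 2; operates outdoor seating on a public sidewalk; employees 41 ≤ 48 → Fleet Certificate required.
(h) seating 72 ≥ 56; employees 41 ≥ 39 → Commercial Authorization required.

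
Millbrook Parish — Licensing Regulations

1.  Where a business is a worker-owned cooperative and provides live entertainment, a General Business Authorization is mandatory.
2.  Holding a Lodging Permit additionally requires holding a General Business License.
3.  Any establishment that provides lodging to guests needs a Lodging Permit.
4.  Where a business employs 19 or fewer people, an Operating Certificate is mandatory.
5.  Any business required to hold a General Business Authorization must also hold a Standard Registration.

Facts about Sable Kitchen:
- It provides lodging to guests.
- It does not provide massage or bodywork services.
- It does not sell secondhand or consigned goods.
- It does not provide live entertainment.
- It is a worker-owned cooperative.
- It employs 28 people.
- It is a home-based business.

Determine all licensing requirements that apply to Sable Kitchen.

1. is a worker-owned cooperative; does not provide live entertainment → General Business Authorization not required.
2. Lodging Permit is required → General Business License also required.
3. provides lodging to guests → Lodging Permit required.
4. employees 28 > 19 → Operating Certificate not required.
5. General Business Authorization is not required → no effect.

General Business License, Lodging Permit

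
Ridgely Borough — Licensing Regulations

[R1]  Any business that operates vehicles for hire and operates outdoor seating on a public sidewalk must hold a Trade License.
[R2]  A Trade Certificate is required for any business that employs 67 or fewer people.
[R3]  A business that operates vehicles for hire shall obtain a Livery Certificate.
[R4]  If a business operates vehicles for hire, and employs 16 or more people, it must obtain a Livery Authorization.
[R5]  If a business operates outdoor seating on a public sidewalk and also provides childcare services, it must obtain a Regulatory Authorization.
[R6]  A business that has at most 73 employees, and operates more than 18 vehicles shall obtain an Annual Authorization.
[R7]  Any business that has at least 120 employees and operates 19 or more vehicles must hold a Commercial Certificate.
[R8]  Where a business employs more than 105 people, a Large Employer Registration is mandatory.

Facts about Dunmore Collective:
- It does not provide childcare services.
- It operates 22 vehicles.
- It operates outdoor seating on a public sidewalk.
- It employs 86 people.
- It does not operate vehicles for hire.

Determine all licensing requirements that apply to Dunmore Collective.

None

[R1] does not operate vehicles for hire; operates outdoor seating on a public sidewalk → Trade License not required.
[R2] employees 86 > 67 → Trade Certificate not required.
[R3] does not operate vehicles for hire → Livery Certificate not required.
[R4] does not operate vehicles for hire; employees 86 ≥ 16 → Livery Authorization not required.
[R5] operates outdoor seating on a public sidewalk; does not provide childcare services → Regulatory Authorization not required.
[R6] employees 86 > 73; vehicles 22 > 18 → Annual Authorization not required.
[R7] employees 86 < 120; vehicles 22 ≥ 19 → Commercial Certificate not required.
[R8] employees 86 ≤ 105 → Large Employer Registration not required.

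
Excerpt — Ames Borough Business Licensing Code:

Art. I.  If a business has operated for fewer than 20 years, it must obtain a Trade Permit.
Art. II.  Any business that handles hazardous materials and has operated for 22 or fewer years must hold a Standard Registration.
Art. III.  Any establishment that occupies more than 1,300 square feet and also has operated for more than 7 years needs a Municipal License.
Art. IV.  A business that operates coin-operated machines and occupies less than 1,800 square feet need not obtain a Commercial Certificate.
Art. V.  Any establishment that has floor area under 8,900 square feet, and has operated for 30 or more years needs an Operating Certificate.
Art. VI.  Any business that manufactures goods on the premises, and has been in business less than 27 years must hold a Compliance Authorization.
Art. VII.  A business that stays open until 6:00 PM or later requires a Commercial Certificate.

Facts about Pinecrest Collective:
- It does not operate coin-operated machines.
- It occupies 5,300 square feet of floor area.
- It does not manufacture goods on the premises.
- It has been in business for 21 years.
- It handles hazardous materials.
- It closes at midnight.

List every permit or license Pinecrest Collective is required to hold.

Art. I. years in business 21 ≥ 20 → Trade Permit not required.
Art. II. handles hazardous materials; years in business 21 ≤ 22 → Standard Registration required.
Art. III. floor area 5,300 square feet > 1,300 square feet; years in business 21 > 7 → Municipal License required.
Art. IV. does not operate coin-operated machines; floor area 5,300 square feet ≥ 1,800 square feet → Commercial Certificate exemption does not apply.
Art. V. floor area 5,300 square feet < 8,900 square feet; years in business 21 < 30 → Operating Certificate not required.
Art. VI. does not manufacture goods on the premises; years in business 21 < 27 → Compliance Authorization not required.
Art. VII. closes midnight, after 6:00 PM → Commercial Certificate required.

Commercial Certificate, Municipal License, Standard Registration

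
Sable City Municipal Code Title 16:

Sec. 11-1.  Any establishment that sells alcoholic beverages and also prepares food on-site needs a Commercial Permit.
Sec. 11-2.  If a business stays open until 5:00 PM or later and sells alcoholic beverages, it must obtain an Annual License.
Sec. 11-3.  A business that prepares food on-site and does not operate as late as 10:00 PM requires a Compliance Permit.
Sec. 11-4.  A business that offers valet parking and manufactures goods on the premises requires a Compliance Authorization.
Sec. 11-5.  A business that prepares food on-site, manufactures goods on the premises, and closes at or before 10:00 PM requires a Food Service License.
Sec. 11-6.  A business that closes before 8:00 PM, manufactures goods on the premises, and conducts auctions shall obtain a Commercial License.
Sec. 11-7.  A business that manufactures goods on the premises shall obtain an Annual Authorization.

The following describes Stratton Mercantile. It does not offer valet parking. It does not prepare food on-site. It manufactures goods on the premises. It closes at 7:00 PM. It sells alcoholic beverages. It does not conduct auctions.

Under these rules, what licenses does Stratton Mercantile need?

Annual Authorization, Annual License

Sec. 11-1. sells alcoholic beverages; does not prepare food on-site → Commercial Permit not required.
Sec. 11-2. closes 7:00 PM, after 5:00 PM; sells alcoholic beverages → Annual License required.
Sec. 11-3. does not prepare food on-site; closes 7:00 PM, at/before 10:00 PM → Compliance Permit not required.
Sec. 11-4. does not offer valet parking; manufactures goods on the premises → Compliance Authorization not required.
Sec. 11-5. does not prepare food on-site; manufactures goods on the premises; closes 7:00 PM, at/before 10:00 PM → Food Service License not required.
Sec. 11-6. closes 7:00 PM, at/before 8:00 PM; manufactures goods on the premises; does not conduct auctions → Commercial License not required.
Sec. 11-7. manufactures goods on the premises → Annual Authorization required.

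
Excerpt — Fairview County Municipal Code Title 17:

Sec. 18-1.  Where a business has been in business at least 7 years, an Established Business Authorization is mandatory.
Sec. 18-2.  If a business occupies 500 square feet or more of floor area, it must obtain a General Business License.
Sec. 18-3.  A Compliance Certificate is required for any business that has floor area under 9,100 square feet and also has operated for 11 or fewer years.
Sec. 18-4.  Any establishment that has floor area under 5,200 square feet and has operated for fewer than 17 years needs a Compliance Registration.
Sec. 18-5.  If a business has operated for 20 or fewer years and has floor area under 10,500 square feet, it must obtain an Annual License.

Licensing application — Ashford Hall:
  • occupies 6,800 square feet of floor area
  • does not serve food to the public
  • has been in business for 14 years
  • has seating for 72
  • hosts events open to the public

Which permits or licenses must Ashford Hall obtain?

Annual License, Established Business Authorization, General Business License

Sec. 18-1. years in business 14 ≥ 7 → Established Business Authorization required.
Sec. 18-2. floor area 6,800 square feet ≥ 500 square feet → General Business License required.
Sec. 18-3. floor area 6,800 square feet < 9,100 square feet; years in business 14 > 11 → Compliance Certificate not required.
Sec. 18-4. floor area 6,800 square feet ≥ 5,200 square feet; years in business 14 < 17 → Compliance Registration not required.
Sec. 18-5. years in business 14 ≤ 20; floor area 6,800 square feet < 10,500 square feet → Annual License required.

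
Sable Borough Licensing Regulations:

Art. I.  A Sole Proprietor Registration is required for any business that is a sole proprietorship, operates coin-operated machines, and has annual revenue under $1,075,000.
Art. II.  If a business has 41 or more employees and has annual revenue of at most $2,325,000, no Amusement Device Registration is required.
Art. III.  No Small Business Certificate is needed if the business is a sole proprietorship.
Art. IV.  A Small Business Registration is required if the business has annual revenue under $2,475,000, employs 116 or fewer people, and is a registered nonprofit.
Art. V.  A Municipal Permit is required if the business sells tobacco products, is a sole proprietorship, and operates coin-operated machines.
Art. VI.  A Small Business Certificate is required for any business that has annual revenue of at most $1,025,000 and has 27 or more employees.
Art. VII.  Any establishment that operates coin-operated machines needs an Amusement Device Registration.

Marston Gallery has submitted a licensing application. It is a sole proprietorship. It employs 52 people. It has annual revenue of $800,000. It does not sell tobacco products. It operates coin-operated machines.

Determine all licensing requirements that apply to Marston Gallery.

Sole Proprietor Registration

Art. I. is a sole proprietorship; operates coin-operated machines; revenue $800,000 < $1,075,000 → Sole Proprietor Registration required.
Art. II. employees 52 ≥ 41; revenue $800,000 ≤ $2,325,000 → exempt from Amusement Device Registration.
Art. III. is a sole proprietorship → exempt from Small Business Certificate.
Art. IV. revenue $800,000 < $2,475,000; employees 52 ≤ 116; is a sole proprietorship (not: is a registered nonprofit) → Small Business Registration not required.
Art. V. does not sell tobacco products; is a sole proprietorship; operates coin-operated machines → Municipal Permit not required.
Art. VI. revenue $800,000 ≤ $1,025,000; employees 52 ≥ 27 → Small Business Certificate required.
Art. VII. operates coin-operated machines → Amusement Device Registration required.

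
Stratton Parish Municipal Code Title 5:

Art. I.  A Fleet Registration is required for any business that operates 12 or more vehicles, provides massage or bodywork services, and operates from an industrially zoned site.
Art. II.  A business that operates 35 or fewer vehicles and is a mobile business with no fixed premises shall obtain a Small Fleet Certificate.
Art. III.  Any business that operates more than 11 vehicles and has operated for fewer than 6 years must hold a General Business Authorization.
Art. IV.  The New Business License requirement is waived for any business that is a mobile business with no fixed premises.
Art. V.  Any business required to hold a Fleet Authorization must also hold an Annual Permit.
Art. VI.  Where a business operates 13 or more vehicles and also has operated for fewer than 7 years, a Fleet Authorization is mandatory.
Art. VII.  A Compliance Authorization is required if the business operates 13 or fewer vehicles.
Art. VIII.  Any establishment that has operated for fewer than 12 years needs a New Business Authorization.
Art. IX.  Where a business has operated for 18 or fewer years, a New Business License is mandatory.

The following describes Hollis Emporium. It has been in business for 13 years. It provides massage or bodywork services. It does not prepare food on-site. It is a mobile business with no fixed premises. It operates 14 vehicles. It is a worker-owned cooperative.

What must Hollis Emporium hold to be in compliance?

Art. I. vehicles 14 ≥ 12; provides massage or bodywork services; is a mobile business with no fixed premises (not: operates from an industrially zoned site) → Fleet Registration not required.
Art. II. vehicles 14 ≤ 35; is a mobile business with no fixed premises → Small Fleet Certificate required.
Art. III. vehicles 14 > 11; years in business 13 ≥ 6 → General Business Authorization not required.
Art. IV. is a mobile business with no fixed premises → exempt from New Business License.
Art. V. Fleet Authorization is not required → no effect.
Art. VI. vehicles 14 ≥ 13; years in business 13 ≥ 7 → Fleet Authorization not required.
Art. VII. vehicles 14 > 13 → Compliance Authorization not required.
Art. VIII. years in business 13 ≥ 12 → New Business Authorization not required.
Art. IX. years in business 13 ≤ 18 → New Business License required.

Small Fleet Certificate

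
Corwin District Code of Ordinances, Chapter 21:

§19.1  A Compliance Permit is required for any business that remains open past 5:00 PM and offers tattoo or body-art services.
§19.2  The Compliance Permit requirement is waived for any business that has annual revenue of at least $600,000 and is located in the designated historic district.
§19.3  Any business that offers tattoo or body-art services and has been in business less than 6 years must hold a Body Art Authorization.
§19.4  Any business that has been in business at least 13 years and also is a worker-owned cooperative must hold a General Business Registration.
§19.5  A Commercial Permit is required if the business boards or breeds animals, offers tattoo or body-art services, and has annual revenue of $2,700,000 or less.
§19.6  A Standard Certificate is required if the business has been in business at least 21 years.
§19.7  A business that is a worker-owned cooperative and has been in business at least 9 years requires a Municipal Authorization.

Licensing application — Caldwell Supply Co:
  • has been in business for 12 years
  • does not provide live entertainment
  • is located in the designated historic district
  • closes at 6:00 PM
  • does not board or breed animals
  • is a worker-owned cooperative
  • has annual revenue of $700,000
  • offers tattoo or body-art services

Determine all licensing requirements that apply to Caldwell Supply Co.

Municipal Authorization

§19.1 closes 6:00 PM, after 5:00 PM; offers tattoo or body-art services → Compliance Permit required.
§19.2 revenue $700,000 ≥ $600,000; is located in the designated historic district → exempt from Compliance Permit.
§19.3 offers tattoo or body-art services; years in business 12 ≥ 6 → Body Art Authorization not required.
§19.4 years in business 12 < 13; is a worker-owned cooperative → General Business Registration not required.
§19.5 does not board or breed animals; offers tattoo or body-art services; revenue $700,000 ≤ $2,700,000 → Commercial Permit not required.
§19.6 years in business 12 < 21 → Standard Certificate not required.
§19.7 is a worker-owned cooperative; years in business 12 ≥ 9 → Municipal Authorization required.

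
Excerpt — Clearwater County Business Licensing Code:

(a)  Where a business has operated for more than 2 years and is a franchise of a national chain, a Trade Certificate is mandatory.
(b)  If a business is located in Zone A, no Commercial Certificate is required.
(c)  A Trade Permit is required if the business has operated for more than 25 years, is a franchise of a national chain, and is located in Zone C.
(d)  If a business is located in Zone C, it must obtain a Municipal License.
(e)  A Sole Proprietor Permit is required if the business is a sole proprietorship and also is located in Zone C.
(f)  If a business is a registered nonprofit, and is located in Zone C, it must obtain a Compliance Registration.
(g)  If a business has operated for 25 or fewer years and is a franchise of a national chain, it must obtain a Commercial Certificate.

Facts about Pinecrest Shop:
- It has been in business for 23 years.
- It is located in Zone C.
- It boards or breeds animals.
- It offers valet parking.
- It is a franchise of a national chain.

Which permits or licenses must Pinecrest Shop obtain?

(a) years in business 23 > 2; is a franchise of a national chain → Trade Certificate required.
(b) is located in Zone C (not: is located in Zone A) → Commercial Certificate exemption does not apply.
(c) years in business 23 ≤ 25; is a franchise of a national chain; is located in Zone C → Trade Permit not required.
(d) is located in Zone C → Municipal License required.
(e) is a franchise of a national chain (not: is a sole proprietorship); is located in Zone C → Sole Proprietor Permit not required.
(f) is a franchise of a national chain (not: is a registered nonprofit); is located in Zone C → Compliance Registration not required.
(g) years in business 23 ≤ 25; is a franchise of a national chain → Commercial Certificate required.

Commercial Certificate, Municipal License, Trade Certificate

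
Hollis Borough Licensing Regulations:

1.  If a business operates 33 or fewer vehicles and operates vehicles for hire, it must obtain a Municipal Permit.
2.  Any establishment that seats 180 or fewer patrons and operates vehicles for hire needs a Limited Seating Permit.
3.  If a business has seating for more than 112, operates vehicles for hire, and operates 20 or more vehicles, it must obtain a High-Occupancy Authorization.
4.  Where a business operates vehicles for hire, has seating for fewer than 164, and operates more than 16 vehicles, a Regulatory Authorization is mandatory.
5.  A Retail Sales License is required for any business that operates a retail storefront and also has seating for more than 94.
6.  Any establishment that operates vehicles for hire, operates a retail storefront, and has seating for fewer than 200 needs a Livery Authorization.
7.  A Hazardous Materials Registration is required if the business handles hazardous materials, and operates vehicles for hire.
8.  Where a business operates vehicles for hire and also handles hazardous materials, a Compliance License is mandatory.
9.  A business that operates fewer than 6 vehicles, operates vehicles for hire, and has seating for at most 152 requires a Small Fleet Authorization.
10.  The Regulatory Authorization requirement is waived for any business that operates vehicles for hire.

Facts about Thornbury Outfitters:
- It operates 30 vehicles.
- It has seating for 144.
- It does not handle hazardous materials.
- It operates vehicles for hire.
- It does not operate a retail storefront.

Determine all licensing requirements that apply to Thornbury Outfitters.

High-Occupancy Authorization, Limited Seating Permit, Municipal Permit

1. vehicles 30 ≤ 33; operates vehicles for hire → Municipal Permit required.
2. seating 144 ≤ 180; operates vehicles for hire → Limited Seating Permit required.
3. seating 144 > 112; operates vehicles for hire; vehicles 30 ≥ 20 → High-Occupancy Authorization required.
4. operates vehicles for hire; seating 144 < 164; vehicles 30 > 16 → Regulatory Authorization required.
5. does not operate a retail storefront; seating 144 > 94 → Retail Sales License not required.
6. operates vehicles for hire; does not operate a retail storefront; seating 144 < 200 → Livery Authorization not required.
7. does not handle hazardous materials; operates vehicles for hire → Hazardous Materials Registration not required.
8. operates vehicles for hire; does not handle hazardous materials → Compliance License not required.
9. vehicles 30 ≥ 6; operates vehicles for hire; seating 144 ≤ 152 → Small Fleet Authorization not required.
10. operates vehicles for hire → exempt from Regulatory Authorization.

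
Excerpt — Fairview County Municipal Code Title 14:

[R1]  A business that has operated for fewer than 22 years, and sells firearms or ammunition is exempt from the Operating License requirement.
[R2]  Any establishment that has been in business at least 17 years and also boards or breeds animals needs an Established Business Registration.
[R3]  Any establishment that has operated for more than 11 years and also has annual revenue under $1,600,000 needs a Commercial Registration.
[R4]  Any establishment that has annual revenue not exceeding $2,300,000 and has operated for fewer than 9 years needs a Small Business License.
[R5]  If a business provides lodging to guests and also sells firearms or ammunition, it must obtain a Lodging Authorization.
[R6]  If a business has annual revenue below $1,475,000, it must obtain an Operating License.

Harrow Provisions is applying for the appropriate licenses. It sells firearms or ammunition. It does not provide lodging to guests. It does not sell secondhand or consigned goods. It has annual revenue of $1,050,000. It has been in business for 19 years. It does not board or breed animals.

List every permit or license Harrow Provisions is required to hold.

[R1] years in business 19 < 22; sells firearms or ammunition → exempt from Operating License.
[R2] years in business 19 ≥ 17; does not board or breed animals → Established Business Registration not required.
[R3] years in business 19 > 11; revenue $1,050,000 < $1,600,000 → Commercial Registration required.
[R4] revenue $1,050,000 ≤ $2,300,000; years in business 19 ≥ 9 → Small Business License not required.
[R5] does not provide lodging to guests; sells firearms or ammunition → Lodging Authorization not required.
[R6] revenue $1,050,000 < $1,475,000 → Operating License required.

Commercial Registration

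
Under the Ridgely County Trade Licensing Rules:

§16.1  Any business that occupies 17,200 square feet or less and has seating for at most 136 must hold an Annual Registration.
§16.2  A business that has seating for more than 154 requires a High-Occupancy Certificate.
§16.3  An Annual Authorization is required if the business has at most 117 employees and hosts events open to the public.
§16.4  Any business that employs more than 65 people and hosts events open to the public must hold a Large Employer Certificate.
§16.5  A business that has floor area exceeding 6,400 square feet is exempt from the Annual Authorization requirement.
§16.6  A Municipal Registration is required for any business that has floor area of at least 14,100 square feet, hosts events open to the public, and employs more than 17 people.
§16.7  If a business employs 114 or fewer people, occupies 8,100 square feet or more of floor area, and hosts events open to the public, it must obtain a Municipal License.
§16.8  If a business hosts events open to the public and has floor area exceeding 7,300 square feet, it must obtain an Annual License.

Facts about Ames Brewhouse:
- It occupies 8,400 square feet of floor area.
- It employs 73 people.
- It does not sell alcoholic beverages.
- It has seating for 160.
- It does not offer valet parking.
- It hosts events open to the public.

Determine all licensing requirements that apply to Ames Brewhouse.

§16.1 floor area 8,400 square feet ≤ 17,200 square feet; seating 160 > 136 → Annual Registration not required.
§16.2 seating 160 > 154 → High-Occupancy Certificate required.
§16.3 employees 73 ≤ 117; hosts events open to the public → Annual Authorization required.
§16.4 employees 73 > 65; hosts events open to the public → Large Employer Certificate required.
§16.5 floor area 8,400 square feet > 6,400 square feet → exempt from Annual Authorization.
§16.6 floor area 8,400 square feet < 14,100 square feet; hosts events open to the public; employees 73 > 17 → Municipal Registration not required.
§16.7 employees 73 ≤ 114; floor area 8,400 square feet ≥ 8,100 square feet; hosts events open to the public → Municipal License required.
§16.8 hosts events open to the public; floor area 8,400 square feet > 7,300 square feet → Annual License required.

Annual License, High-Occupancy Certificate, Large Employer Certificate, Municipal License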